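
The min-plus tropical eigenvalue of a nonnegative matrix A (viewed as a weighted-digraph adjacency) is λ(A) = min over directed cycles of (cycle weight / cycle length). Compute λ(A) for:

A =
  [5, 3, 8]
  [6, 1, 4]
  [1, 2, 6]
λ(A) = 1

Enumerate directed cycles and compute their means (weight / length). Sample:
  cycle 0 → 0: weight = 5, length = 1, mean = 5/1 ≈ 5.000
  cycle 1 → 1: weight = 1, length = 1, mean = 1/1 ≈ 1.000
  cycle 2 → 2: weight = 6, length = 1, mean = 6/1 ≈ 6.000
  cycle 0 → 1 → 0: weight = 9, length = 2, mean = 9/2 ≈ 4.500
  cycle 0 → 2 → 0: weight = 9, length = 2, mean = 9/2 ≈ 4.500
  cycle 1 → 0 → 1: weight = 9, length = 2, mean = 9/2 ≈ 4.500
Minimum mean = 1.000, attained e.g. along the cycle 1 → 1 with weight 1 and length 1. So λ(A) = 1/1 = 1.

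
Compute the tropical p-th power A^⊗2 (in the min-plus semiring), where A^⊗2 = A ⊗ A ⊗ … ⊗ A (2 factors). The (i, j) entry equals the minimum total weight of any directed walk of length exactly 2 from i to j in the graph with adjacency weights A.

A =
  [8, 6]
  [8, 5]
A^⊗2 =
  [14, 11]
  [13, 10]

Each entry (A^⊗2)_ij equals the minimum over all length-2 walks i = v_0 → v_1 → … → v_2 = j of Σ_t A[v_t][v_{t+1}]. For example, for (i, j) = (0, 1) we minimise over 2 possible intermediate vertex sequences; the minimum is 11, attained along the walk 0 → 1 → 1.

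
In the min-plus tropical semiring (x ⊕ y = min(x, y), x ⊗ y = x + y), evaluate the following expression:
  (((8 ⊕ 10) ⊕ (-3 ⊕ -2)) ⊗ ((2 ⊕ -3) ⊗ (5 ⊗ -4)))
(((8 ⊕ 10) ⊕ (-3 ⊕ -2)) ⊗ ((2 ⊕ -3) ⊗ (5 ⊗ -4))) = -5

Expand innermost to outermost. Recall ⊕ takes the minimum of its arguments and ⊗ takes their sum. Working out the expression (((8 ⊕ 10) ⊕ (-3 ⊕ -2)) ⊗ ((2 ⊕ -3) ⊗ (5 ⊗ -4))) gives -5.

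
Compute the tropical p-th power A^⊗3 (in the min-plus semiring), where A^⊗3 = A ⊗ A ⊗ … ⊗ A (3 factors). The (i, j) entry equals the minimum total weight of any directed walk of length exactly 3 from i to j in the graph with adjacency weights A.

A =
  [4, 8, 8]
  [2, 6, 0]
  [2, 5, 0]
A^⊗3 =
  [10, 13, 8]
  [2, 5, 0]
  [2, 5, 0]

Each entry (A^⊗3)_ij equals the minimum over all length-3 walks i = v_0 → v_1 → … → v_3 = j of Σ_t A[v_t][v_{t+1}]. For example, for (i, j) = (0, 2) we minimise over 9 possible intermediate vertex sequences; the minimum is 8, attained along the walk 0 → 1 → 2 → 2.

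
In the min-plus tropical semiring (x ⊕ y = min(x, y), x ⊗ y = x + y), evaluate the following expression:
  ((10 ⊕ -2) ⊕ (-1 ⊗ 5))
((10 ⊕ -2) ⊕ (-1 ⊗ 5)) = -2

Expand innermost to outermost. Recall ⊕ takes the minimum of its arguments and ⊗ takes their sum. Working out the expression ((10 ⊕ -2) ⊕ (-1 ⊗ 5)) gives -2.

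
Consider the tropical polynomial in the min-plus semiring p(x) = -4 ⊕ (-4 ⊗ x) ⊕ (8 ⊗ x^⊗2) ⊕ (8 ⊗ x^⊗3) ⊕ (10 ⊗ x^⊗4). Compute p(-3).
p(-3) = -7

A tropical monomial a ⊗ x^⊗i evaluates to a + i · x. Evaluating each term at x = -3:
  Term 0 contributes -4 + 0 · -3 = -4
  Term 1 contributes -4 + 1 · -3 = -7
  Term 2 contributes 8 + 2 · -3 = 2
  Term 3 contributes 8 + 3 · -3 = -1
  Term 4 contributes 10 + 4 · -3 = -2
p(-3) = ⊕ of these = min[-4, -7, 2, -1, -2] = -7.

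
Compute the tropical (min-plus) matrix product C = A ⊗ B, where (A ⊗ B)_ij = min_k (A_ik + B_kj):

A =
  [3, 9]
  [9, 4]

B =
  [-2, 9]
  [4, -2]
A ⊗ B =
  [1, 7]
  [7, 2]

Apply the min-plus product entry-by-entry:
  C[0][0] = min over k of (A[0][0] + B[0][0] = 3 + -2 = 1, A[0][1] + B[1][0] = 9 + 4 = 13) = 1 (attained at k = 0)
  C[0][1] = min over k of (A[0][0] + B[0][1] = 3 + 9 = 12, A[0][1] + B[1][1] = 9 + -2 = 7) = 7 (attained at k = 1)
  C[1][0] = min over k of (A[1][0] + B[0][0] = 9 + -2 = 7, A[1][1] + B[1][0] = 4 + 4 = 8) = 7 (attained at k = 0)
  C[1][1] = min over k of (A[1][0] + B[0][1] = 9 + 9 = 18, A[1][1] + B[1][1] = 4 + -2 = 2) = 2 (attained at k = 1)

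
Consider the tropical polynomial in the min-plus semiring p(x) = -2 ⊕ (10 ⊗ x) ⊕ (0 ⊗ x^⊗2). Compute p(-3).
p(-3) = -6

A tropical monomial a ⊗ x^⊗i evaluates to a + i · x. Evaluating each term at x = -3:
  Term 0 contributes -2 + 0 · -3 = -2
  Term 1 contributes 10 + 1 · -3 = 7
  Term 2 contributes 0 + 2 · -3 = -6
p(-3) = ⊕ of these = min[-2, 7, -6] = -6.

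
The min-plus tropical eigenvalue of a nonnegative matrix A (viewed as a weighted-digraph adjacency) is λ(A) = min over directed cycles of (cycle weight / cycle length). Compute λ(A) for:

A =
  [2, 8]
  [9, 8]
λ(A) = 2

Enumerate directed cycles and compute their means (weight / length). Sample:
  cycle 0 → 0: weight = 2, length = 1, mean = 2/1 ≈ 2.000
  cycle 1 → 1: weight = 8, length = 1, mean = 8/1 ≈ 8.000
  cycle 0 → 1 → 0: weight = 17, length = 2, mean = 17/2 ≈ 8.500
  cycle 1 → 0 → 1: weight = 17, length = 2, mean = 17/2 ≈ 8.500
Minimum mean = 2.000, attained e.g. along the cycle 0 → 0 with weight 2 and length 1. So λ(A) = 2/1 = 2.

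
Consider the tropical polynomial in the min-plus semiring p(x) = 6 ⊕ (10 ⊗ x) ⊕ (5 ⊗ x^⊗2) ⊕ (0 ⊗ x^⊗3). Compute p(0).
p(0) = 0

A tropical monomial a ⊗ x^⊗i evaluates to a + i · x. Evaluating each term at x = 0:
  Term 0 contributes 6 + 0 · 0 = 6
  Term 1 contributes 10 + 1 · 0 = 10
  Term 2 contributes 5 + 2 · 0 = 5
  Term 3 contributes 0 + 3 · 0 = 0
p(0) = ⊕ of these = min[6, 10, 5, 0] = 0.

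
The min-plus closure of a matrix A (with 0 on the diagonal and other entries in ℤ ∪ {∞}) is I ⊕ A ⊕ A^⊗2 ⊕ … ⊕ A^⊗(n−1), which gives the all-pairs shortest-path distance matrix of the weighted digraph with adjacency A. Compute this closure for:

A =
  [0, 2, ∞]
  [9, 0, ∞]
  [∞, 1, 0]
Closure =
  [0, 2, ∞]
  [9, 0, ∞]
  [10, 1, 0]

This is the Floyd-Warshall all-pairs shortest-path computation. For each intermediate vertex k = 0, 1, …, 2, update dist[i][j] ← min(dist[i][j], dist[i][k] + dist[k][j]). The final matrix gives, for each (i, j), the minimum total weight of any directed path from i to j (possibly empty when i = j).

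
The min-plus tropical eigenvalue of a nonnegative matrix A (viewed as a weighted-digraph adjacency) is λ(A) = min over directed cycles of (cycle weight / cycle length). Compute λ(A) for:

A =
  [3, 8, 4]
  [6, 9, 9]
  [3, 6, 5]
λ(A) = 3

Enumerate directed cycles and compute their means (weight / length). Sample:
  cycle 0 → 0: weight = 3, length = 1, mean = 3/1 ≈ 3.000
  cycle 1 → 1: weight = 9, length = 1, mean = 9/1 ≈ 9.000
  cycle 2 → 2: weight = 5, length = 1, mean = 5/1 ≈ 5.000
  cycle 0 → 1 → 0: weight = 14, length = 2, mean = 14/2 ≈ 7.000
  cycle 0 → 2 → 0: weight = 7, length = 2, mean = 7/2 ≈ 3.500
  cycle 1 → 0 → 1: weight = 14, length = 2, mean = 14/2 ≈ 7.000
Minimum mean = 3.000, attained e.g. along the cycle 0 → 0 with weight 3 and length 1. So λ(A) = 3/1 = 3.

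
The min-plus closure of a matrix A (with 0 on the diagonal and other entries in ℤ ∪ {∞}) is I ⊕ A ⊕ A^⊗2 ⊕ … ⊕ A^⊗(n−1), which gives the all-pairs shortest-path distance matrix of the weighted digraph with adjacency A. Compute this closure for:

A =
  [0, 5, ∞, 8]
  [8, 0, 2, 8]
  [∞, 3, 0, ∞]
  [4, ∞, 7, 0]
Closure =
  [0, 5, 7, 8]
  [8, 0, 2, 8]
  [11, 3, 0, 11]
  [4, 9, 7, 0]

This is the Floyd-Warshall all-pairs shortest-path computation. For each intermediate vertex k = 0, 1, …, 3, update dist[i][j] ← min(dist[i][j], dist[i][k] + dist[k][j]). The final matrix gives, for each (i, j), the minimum total weight of any directed path from i to j (possibly empty when i = j).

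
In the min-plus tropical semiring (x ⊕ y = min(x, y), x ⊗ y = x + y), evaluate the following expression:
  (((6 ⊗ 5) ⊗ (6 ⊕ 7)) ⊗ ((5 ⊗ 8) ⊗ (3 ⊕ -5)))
(((6 ⊗ 5) ⊗ (6 ⊕ 7)) ⊗ ((5 ⊗ 8) ⊗ (3 ⊕ -5))) = 25

Expand innermost to outermost. Recall ⊕ takes the minimum of its arguments and ⊗ takes their sum. Working out the expression (((6 ⊗ 5) ⊗ (6 ⊕ 7)) ⊗ ((5 ⊗ 8) ⊗ (3 ⊕ -5))) gives 25.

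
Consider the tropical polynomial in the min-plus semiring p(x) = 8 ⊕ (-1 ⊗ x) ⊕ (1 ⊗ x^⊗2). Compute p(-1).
p(-1) = -2

A tropical monomial a ⊗ x^⊗i evaluates to a + i · x. Evaluating each term at x = -1:
  Term 0 contributes 8 + 0 · -1 = 8
  Term 1 contributes -1 + 1 · -1 = -2
  Term 2 contributes 1 + 2 · -1 = -1
p(-1) = ⊕ of these = min[8, -2, -1] = -2.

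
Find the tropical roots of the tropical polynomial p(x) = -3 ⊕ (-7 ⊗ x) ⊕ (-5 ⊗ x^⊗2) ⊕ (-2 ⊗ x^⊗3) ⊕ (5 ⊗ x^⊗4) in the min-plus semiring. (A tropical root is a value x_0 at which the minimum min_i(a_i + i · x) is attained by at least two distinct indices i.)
Roots: {-7, -3, -2, 4}

Each tropical root is a break point of the lower envelope of the lines y = a_i + i · x (there are 5 lines, with slopes 0, 1, ..., 4). Only the lines that attain the minimum somewhere contribute to roots; other lines are dominated. Here the surviving (envelope) indices are i = 4, i = 3, i = 2, i = 1, i = 0.
Intersections between consecutive envelope lines give the roots: for adjacent envelope indices i < j the intersection is x = (a_i − a_j) / (j − i). Reading off the sorted break points: {-7, -3, -2, 4}.
Verification: at each break x_0, at least two indices attain the minimum of min_i(a_i + i · x_0).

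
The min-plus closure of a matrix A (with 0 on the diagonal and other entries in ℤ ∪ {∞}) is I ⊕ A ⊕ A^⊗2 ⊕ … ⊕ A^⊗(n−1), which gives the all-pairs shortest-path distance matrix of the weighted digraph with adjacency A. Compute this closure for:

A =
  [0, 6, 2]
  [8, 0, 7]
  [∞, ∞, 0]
Closure =
  [0, 6, 2]
  [8, 0, 7]
  [∞, ∞, 0]

This is the Floyd-Warshall all-pairs shortest-path computation. For each intermediate vertex k = 0, 1, …, 2, update dist[i][j] ← min(dist[i][j], dist[i][k] + dist[k][j]). The final matrix gives, for each (i, j), the minimum total weight of any directed path from i to j (possibly empty when i = j).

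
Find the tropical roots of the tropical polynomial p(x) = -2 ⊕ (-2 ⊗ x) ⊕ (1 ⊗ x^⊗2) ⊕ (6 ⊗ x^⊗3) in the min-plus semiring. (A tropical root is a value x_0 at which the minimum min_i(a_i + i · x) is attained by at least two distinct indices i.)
Roots: {-5, -3, 0}

Each tropical root is a break point of the lower envelope of the lines y = a_i + i · x (there are 4 lines, with slopes 0, 1, ..., 3). Only the lines that attain the minimum somewhere contribute to roots; other lines are dominated. Here the surviving (envelope) indices are i = 3, i = 2, i = 1, i = 0.
Intersections between consecutive envelope lines give the roots: for adjacent envelope indices i < j the intersection is x = (a_i − a_j) / (j − i). Reading off the sorted break points: {-5, -3, 0}.
Verification: at each break x_0, at least two indices attain the minimum of min_i(a_i + i · x_0).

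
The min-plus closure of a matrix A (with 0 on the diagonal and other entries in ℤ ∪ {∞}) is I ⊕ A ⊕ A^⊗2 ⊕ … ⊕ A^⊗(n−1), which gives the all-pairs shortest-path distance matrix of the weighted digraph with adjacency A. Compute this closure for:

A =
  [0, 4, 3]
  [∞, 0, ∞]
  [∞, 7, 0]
Closure =
  [0, 4, 3]
  [∞, 0, ∞]
  [∞, 7, 0]

This is the Floyd-Warshall all-pairs shortest-path computation. For each intermediate vertex k = 0, 1, …, 2, update dist[i][j] ← min(dist[i][j], dist[i][k] + dist[k][j]). The final matrix gives, for each (i, j), the minimum total weight of any directed path from i to j (possibly empty when i = j).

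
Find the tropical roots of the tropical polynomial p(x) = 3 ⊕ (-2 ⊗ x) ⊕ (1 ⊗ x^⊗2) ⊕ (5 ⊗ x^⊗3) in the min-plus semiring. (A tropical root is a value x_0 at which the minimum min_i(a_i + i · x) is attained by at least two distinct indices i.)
Roots: {-4, -3, 5}

Each tropical root is a break point of the lower envelope of the lines y = a_i + i · x (there are 4 lines, with slopes 0, 1, ..., 3). Only the lines that attain the minimum somewhere contribute to roots; other lines are dominated. Here the surviving (envelope) indices are i = 3, i = 2, i = 1, i = 0.
Intersections between consecutive envelope lines give the roots: for adjacent envelope indices i < j the intersection is x = (a_i − a_j) / (j − i). Reading off the sorted break points: {-4, -3, 5}.
Verification: at each break x_0, at least two indices attain the minimum of min_i(a_i + i · x_0).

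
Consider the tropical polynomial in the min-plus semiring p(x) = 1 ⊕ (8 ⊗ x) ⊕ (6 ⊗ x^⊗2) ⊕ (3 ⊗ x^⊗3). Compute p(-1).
p(-1) = 0

A tropical monomial a ⊗ x^⊗i evaluates to a + i · x. Evaluating each term at x = -1:
  Term 0 contributes 1 + 0 · -1 = 1
  Term 1 contributes 8 + 1 · -1 = 7
  Term 2 contributes 6 + 2 · -1 = 4
  Term 3 contributes 3 + 3 · -1 = 0
p(-1) = ⊕ of these = min[1, 7, 4, 0] = 0.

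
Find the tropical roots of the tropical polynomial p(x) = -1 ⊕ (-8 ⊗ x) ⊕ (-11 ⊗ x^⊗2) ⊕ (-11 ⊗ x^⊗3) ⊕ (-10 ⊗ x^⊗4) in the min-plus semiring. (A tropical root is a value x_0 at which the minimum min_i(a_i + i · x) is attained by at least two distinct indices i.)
Roots: {-1, 0, 3, 7}

Each tropical root is a break point of the lower envelope of the lines y = a_i + i · x (there are 5 lines, with slopes 0, 1, ..., 4). Only the lines that attain the minimum somewhere contribute to roots; other lines are dominated. Here the surviving (envelope) indices are i = 4, i = 3, i = 2, i = 1, i = 0.
Intersections between consecutive envelope lines give the roots: for adjacent envelope indices i < j the intersection is x = (a_i − a_j) / (j − i). Reading off the sorted break points: {-1, 0, 3, 7}.
Verification: at each break x_0, at least two indices attain the minimum of min_i(a_i + i · x_0).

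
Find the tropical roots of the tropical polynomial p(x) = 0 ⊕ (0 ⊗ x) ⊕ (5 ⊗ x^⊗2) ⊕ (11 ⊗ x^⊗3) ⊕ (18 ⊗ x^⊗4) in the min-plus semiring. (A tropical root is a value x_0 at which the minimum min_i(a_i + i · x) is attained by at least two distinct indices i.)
Roots: {-7, -6, -5, 0}

Each tropical root is a break point of the lower envelope of the lines y = a_i + i · x (there are 5 lines, with slopes 0, 1, ..., 4). Only the lines that attain the minimum somewhere contribute to roots; other lines are dominated. Here the surviving (envelope) indices are i = 4, i = 3, i = 2, i = 1, i = 0.
Intersections between consecutive envelope lines give the roots: for adjacent envelope indices i < j the intersection is x = (a_i − a_j) / (j − i). Reading off the sorted break points: {-7, -6, -5, 0}.
Verification: at each break x_0, at least two indices attain the minimum of min_i(a_i + i · x_0).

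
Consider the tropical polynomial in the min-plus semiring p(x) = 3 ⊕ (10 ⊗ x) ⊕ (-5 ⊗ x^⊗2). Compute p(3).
p(3) = 1

A tropical monomial a ⊗ x^⊗i evaluates to a + i · x. Evaluating each term at x = 3:
  Term 0 contributes 3 + 0 · 3 = 3
  Term 1 contributes 10 + 1 · 3 = 13
  Term 2 contributes -5 + 2 · 3 = 1
p(3) = ⊕ of these = min[3, 13, 1] = 1.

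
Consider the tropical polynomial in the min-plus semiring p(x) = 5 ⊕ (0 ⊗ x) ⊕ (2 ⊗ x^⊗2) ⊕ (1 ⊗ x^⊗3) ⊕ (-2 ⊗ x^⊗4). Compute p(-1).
p(-1) = -6

A tropical monomial a ⊗ x^⊗i evaluates to a + i · x. Evaluating each term at x = -1:
  Term 0 contributes 5 + 0 · -1 = 5
  Term 1 contributes 0 + 1 · -1 = -1
  Term 2 contributes 2 + 2 · -1 = 0
  Term 3 contributes 1 + 3 · -1 = -2
  Term 4 contributes -2 + 4 · -1 = -6
p(-1) = ⊕ of these = min[5, -1, 0, -2, -6] = -6.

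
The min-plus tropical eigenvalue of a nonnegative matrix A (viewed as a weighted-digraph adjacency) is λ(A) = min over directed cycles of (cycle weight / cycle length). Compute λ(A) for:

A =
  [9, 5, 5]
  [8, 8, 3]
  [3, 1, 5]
λ(A) = 2

Enumerate directed cycles and compute their means (weight / length). Sample:
  cycle 0 → 0: weight = 9, length = 1, mean = 9/1 ≈ 9.000
  cycle 1 → 1: weight = 8, length = 1, mean = 8/1 ≈ 8.000
  cycle 2 → 2: weight = 5, length = 1, mean = 5/1 ≈ 5.000
  cycle 0 → 1 → 0: weight = 13, length = 2, mean = 13/2 ≈ 6.500
  cycle 0 → 2 → 0: weight = 8, length = 2, mean = 8/2 ≈ 4.000
  cycle 1 → 0 → 1: weight = 13, length = 2, mean = 13/2 ≈ 6.500
Minimum mean = 2.000, attained e.g. along the cycle 1 → 2 → 1 with weight 4 and length 2. So λ(A) = 4/2 = 2.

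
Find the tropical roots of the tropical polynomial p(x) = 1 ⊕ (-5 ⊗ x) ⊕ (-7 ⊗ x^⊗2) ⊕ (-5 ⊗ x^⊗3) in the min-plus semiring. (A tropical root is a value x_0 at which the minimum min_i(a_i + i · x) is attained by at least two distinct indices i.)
Roots: {-2, 2, 6}

Each tropical root is a break point of the lower envelope of the lines y = a_i + i · x (there are 4 lines, with slopes 0, 1, ..., 3). Only the lines that attain the minimum somewhere contribute to roots; other lines are dominated. Here the surviving (envelope) indices are i = 3, i = 2, i = 1, i = 0.
Intersections between consecutive envelope lines give the roots: for adjacent envelope indices i < j the intersection is x = (a_i − a_j) / (j − i). Reading off the sorted break points: {-2, 2, 6}.
Verification: at each break x_0, at least two indices attain the minimum of min_i(a_i + i · x_0).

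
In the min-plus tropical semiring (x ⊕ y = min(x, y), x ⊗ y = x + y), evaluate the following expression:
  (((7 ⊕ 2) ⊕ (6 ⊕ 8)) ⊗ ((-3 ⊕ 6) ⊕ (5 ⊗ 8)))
(((7 ⊕ 2) ⊕ (6 ⊕ 8)) ⊗ ((-3 ⊕ 6) ⊕ (5 ⊗ 8))) = -1

Expand innermost to outermost. Recall ⊕ takes the minimum of its arguments and ⊗ takes their sum. Working out the expression (((7 ⊕ 2) ⊕ (6 ⊕ 8)) ⊗ ((-3 ⊕ 6) ⊕ (5 ⊗ 8))) gives -1.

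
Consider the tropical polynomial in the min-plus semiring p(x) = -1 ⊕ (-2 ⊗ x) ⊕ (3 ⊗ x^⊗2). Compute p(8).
p(8) = -1

A tropical monomial a ⊗ x^⊗i evaluates to a + i · x. Evaluating each term at x = 8:
  Term 0 contributes -1 + 0 · 8 = -1
  Term 1 contributes -2 + 1 · 8 = 6
  Term 2 contributes 3 + 2 · 8 = 19
p(8) = ⊕ of these = min[-1, 6, 19] = -1.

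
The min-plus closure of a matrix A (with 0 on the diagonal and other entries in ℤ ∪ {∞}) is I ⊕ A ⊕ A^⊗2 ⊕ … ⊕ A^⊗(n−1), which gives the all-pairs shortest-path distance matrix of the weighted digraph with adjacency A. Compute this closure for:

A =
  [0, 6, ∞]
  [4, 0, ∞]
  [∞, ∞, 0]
Closure =
  [0, 6, ∞]
  [4, 0, ∞]
  [∞, ∞, 0]

This is the Floyd-Warshall all-pairs shortest-path computation. For each intermediate vertex k = 0, 1, …, 2, update dist[i][j] ← min(dist[i][j], dist[i][k] + dist[k][j]). The final matrix gives, for each (i, j), the minimum total weight of any directed path from i to j (possibly empty when i = j).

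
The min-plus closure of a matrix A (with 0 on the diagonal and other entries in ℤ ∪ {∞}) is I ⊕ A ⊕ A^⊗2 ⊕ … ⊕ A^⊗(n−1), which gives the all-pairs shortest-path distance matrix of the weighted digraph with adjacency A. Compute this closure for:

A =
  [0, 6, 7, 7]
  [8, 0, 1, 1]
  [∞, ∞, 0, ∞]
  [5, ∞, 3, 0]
Closure =
  [0, 6, 7, 7]
  [6, 0, 1, 1]
  [∞, ∞, 0, ∞]
  [5, 11, 3, 0]

This is the Floyd-Warshall all-pairs shortest-path computation. For each intermediate vertex k = 0, 1, …, 3, update dist[i][j] ← min(dist[i][j], dist[i][k] + dist[k][j]). The final matrix gives, for each (i, j), the minimum total weight of any directed path from i to j (possibly empty when i = j).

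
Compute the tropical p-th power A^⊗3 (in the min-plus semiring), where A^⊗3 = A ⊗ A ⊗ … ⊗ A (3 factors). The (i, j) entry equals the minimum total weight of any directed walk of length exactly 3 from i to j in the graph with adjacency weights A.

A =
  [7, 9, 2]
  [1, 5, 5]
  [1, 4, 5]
A^⊗3 =
  [7, 11, 5]
  [4, 7, 8]
  [4, 7, 7]

Each entry (A^⊗3)_ij equals the minimum over all length-3 walks i = v_0 → v_1 → … → v_3 = j of Σ_t A[v_t][v_{t+1}]. For example, for (i, j) = (0, 2) we minimise over 9 possible intermediate vertex sequences; the minimum is 5, attained along the walk 0 → 2 → 0 → 2.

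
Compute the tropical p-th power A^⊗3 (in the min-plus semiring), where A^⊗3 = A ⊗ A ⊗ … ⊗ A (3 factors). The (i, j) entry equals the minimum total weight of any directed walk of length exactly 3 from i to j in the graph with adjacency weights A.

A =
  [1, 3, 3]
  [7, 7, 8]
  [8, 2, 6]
A^⊗3 =
  [3, 5, 5]
  [9, 11, 11]
  [10, 12, 12]

Each entry (A^⊗3)_ij equals the minimum over all length-3 walks i = v_0 → v_1 → … → v_3 = j of Σ_t A[v_t][v_{t+1}]. For example, for (i, j) = (0, 2) we minimise over 9 possible intermediate vertex sequences; the minimum is 5, attained along the walk 0 → 0 → 0 → 2.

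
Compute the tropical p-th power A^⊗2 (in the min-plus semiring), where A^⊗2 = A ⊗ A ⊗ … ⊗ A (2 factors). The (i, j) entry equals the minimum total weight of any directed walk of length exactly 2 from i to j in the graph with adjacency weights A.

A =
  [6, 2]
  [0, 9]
A^⊗2 =
  [2, 8]
  [6, 2]

Each entry (A^⊗2)_ij equals the minimum over all length-2 walks i = v_0 → v_1 → … → v_2 = j of Σ_t A[v_t][v_{t+1}]. For example, for (i, j) = (0, 1) we minimise over 2 possible intermediate vertex sequences; the minimum is 8, attained along the walk 0 → 0 → 1.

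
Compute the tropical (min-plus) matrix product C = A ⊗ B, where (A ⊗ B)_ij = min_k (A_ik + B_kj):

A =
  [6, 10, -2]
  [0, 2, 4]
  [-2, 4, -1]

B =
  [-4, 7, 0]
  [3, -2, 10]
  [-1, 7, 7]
A ⊗ B =
  [-3, 5, 5]
  [-4, 0, 0]
  [-6, 2, -2]

Apply the min-plus product entry-by-entry:
  C[0][0] = min over k of (A[0][0] + B[0][0] = 6 + -4 = 2, A[0][1] + B[1][0] = 10 + 3 = 13, A[0][2] + B[2][0] = -2 + -1 = -3) = -3 (attained at k = 2)
  C[0][1] = min over k of (A[0][0] + B[0][1] = 6 + 7 = 13, A[0][1] + B[1][1] = 10 + -2 = 8, A[0][2] + B[2][1] = -2 + 7 = 5) = 5 (attained at k = 2)
  C[0][2] = min over k of (A[0][0] + B[0][2] = 6 + 0 = 6, A[0][1] + B[1][2] = 10 + 10 = 20, A[0][2] + B[2][2] = -2 + 7 = 5) = 5 (attained at k = 2)
  C[1][0] = min over k of (A[1][0] + B[0][0] = 0 + -4 = -4, A[1][1] + B[1][0] = 2 + 3 = 5, A[1][2] + B[2][0] = 4 + -1 = 3) = -4 (attained at k = 0)
  C[1][1] = min over k of (A[1][0] + B[0][1] = 0 + 7 = 7, A[1][1] + B[1][1] = 2 + -2 = 0, A[1][2] + B[2][1] = 4 + 7 = 11) = 0 (attained at k = 1)
  C[1][2] = min over k of (A[1][0] + B[0][2] = 0 + 0 = 0, A[1][1] + B[1][2] = 2 + 10 = 12, A[1][2] + B[2][2] = 4 + 7 = 11) = 0 (attained at k = 0)
  C[2][0] = min over k of (A[2][0] + B[0][0] = -2 + -4 = -6, A[2][1] + B[1][0] = 4 + 3 = 7, A[2][2] + B[2][0] = -1 + -1 = -2) = -6 (attained at k = 0)
  C[2][1] = min over k of (A[2][0] + B[0][1] = -2 + 7 = 5, A[2][1] + B[1][1] = 4 + -2 = 2, A[2][2] + B[2][1] = -1 + 7 = 6) = 2 (attained at k = 1)
  C[2][2] = min over k of (A[2][0] + B[0][2] = -2 + 0 = -2, A[2][1] + B[1][2] = 4 + 10 = 14, A[2][2] + B[2][2] = -1 + 7 = 6) = -2 (attained at k = 0)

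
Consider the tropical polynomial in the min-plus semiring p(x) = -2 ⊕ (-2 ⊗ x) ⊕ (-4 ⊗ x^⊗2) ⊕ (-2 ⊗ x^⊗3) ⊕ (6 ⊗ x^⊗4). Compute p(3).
p(3) = -2

A tropical monomial a ⊗ x^⊗i evaluates to a + i · x. Evaluating each term at x = 3:
  Term 0 contributes -2 + 0 · 3 = -2
  Term 1 contributes -2 + 1 · 3 = 1
  Term 2 contributes -4 + 2 · 3 = 2
  Term 3 contributes -2 + 3 · 3 = 7
  Term 4 contributes 6 + 4 · 3 = 18
p(3) = ⊕ of these = min[-2, 1, 2, 7, 18] = -2.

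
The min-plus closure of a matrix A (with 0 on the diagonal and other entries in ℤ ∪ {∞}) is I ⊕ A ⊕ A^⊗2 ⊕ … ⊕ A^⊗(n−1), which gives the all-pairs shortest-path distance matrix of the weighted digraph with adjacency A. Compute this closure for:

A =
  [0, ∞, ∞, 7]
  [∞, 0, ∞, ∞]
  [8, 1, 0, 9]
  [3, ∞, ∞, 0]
Closure =
  [0, ∞, ∞, 7]
  [∞, 0, ∞, ∞]
  [8, 1, 0, 9]
  [3, ∞, ∞, 0]

This is the Floyd-Warshall all-pairs shortest-path computation. For each intermediate vertex k = 0, 1, …, 3, update dist[i][j] ← min(dist[i][j], dist[i][k] + dist[k][j]). The final matrix gives, for each (i, j), the minimum total weight of any directed path from i to j (possibly empty when i = j).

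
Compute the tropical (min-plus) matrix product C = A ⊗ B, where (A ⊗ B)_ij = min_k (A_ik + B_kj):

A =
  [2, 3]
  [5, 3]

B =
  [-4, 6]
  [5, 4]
A ⊗ B =
  [-2, 7]
  [1, 7]

Apply the min-plus product entry-by-entry:
  C[0][0] = min over k of (A[0][0] + B[0][0] = 2 + -4 = -2, A[0][1] + B[1][0] = 3 + 5 = 8) = -2 (attained at k = 0)
  C[0][1] = min over k of (A[0][0] + B[0][1] = 2 + 6 = 8, A[0][1] + B[1][1] = 3 + 4 = 7) = 7 (attained at k = 1)
  C[1][0] = min over k of (A[1][0] + B[0][0] = 5 + -4 = 1, A[1][1] + B[1][0] = 3 + 5 = 8) = 1 (attained at k = 0)
  C[1][1] = min over k of (A[1][0] + B[0][1] = 5 + 6 = 11, A[1][1] + B[1][1] = 3 + 4 = 7) = 7 (attained at k = 1)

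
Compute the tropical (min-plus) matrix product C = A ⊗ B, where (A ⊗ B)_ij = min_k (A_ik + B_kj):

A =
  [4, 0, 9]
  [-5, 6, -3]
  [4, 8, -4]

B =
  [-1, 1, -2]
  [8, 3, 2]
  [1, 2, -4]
A ⊗ B =
  [3, 3, 2]
  [-6, -4, -7]
  [-3, -2, -8]

Apply the min-plus product entry-by-entry:
  C[0][0] = min over k of (A[0][0] + B[0][0] = 4 + -1 = 3, A[0][1] + B[1][0] = 0 + 8 = 8, A[0][2] + B[2][0] = 9 + 1 = 10) = 3 (attained at k = 0)
  C[0][1] = min over k of (A[0][0] + B[0][1] = 4 + 1 = 5, A[0][1] + B[1][1] = 0 + 3 = 3, A[0][2] + B[2][1] = 9 + 2 = 11) = 3 (attained at k = 1)
  C[0][2] = min over k of (A[0][0] + B[0][2] = 4 + -2 = 2, A[0][1] + B[1][2] = 0 + 2 = 2, A[0][2] + B[2][2] = 9 + -4 = 5) = 2 (attained at k = 0)
  C[1][0] = min over k of (A[1][0] + B[0][0] = -5 + -1 = -6, A[1][1] + B[1][0] = 6 + 8 = 14, A[1][2] + B[2][0] = -3 + 1 = -2) = -6 (attained at k = 0)
  C[1][1] = min over k of (A[1][0] + B[0][1] = -5 + 1 = -4, A[1][1] + B[1][1] = 6 + 3 = 9, A[1][2] + B[2][1] = -3 + 2 = -1) = -4 (attained at k = 0)
  C[1][2] = min over k of (A[1][0] + B[0][2] = -5 + -2 = -7, A[1][1] + B[1][2] = 6 + 2 = 8, A[1][2] + B[2][2] = -3 + -4 = -7) = -7 (attained at k = 0)
  C[2][0] = min over k of (A[2][0] + B[0][0] = 4 + -1 = 3, A[2][1] + B[1][0] = 8 + 8 = 16, A[2][2] + B[2][0] = -4 + 1 = -3) = -3 (attained at k = 2)
  C[2][1] = min over k of (A[2][0] + B[0][1] = 4 + 1 = 5, A[2][1] + B[1][1] = 8 + 3 = 11, A[2][2] + B[2][1] = -4 + 2 = -2) = -2 (attained at k = 2)
  C[2][2] = min over k of (A[2][0] + B[0][2] = 4 + -2 = 2, A[2][1] + B[1][2] = 8 + 2 = 10, A[2][2] + B[2][2] = -4 + -4 = -8) = -8 (attained at k = 2)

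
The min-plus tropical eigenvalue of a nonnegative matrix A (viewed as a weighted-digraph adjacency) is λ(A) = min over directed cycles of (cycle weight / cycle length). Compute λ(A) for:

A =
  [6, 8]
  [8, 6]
λ(A) = 6

Enumerate directed cycles and compute their means (weight / length). Sample:
  cycle 0 → 0: weight = 6, length = 1, mean = 6/1 ≈ 6.000
  cycle 1 → 1: weight = 6, length = 1, mean = 6/1 ≈ 6.000
  cycle 0 → 1 → 0: weight = 16, length = 2, mean = 16/2 ≈ 8.000
  cycle 1 → 0 → 1: weight = 16, length = 2, mean = 16/2 ≈ 8.000
Minimum mean = 6.000, attained e.g. along the cycle 0 → 0 with weight 6 and length 1. So λ(A) = 6/1 = 6.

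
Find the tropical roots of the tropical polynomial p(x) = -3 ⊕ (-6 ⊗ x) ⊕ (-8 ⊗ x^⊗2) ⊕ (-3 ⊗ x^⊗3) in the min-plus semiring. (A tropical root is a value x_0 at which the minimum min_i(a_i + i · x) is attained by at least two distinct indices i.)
Roots: {-5, 2, 3}

Each tropical root is a break point of the lower envelope of the lines y = a_i + i · x (there are 4 lines, with slopes 0, 1, ..., 3). Only the lines that attain the minimum somewhere contribute to roots; other lines are dominated. Here the surviving (envelope) indices are i = 3, i = 2, i = 1, i = 0.
Intersections between consecutive envelope lines give the roots: for adjacent envelope indices i < j the intersection is x = (a_i − a_j) / (j − i). Reading off the sorted break points: {-5, 2, 3}.
Verification: at each break x_0, at least two indices attain the minimum of min_i(a_i + i · x_0).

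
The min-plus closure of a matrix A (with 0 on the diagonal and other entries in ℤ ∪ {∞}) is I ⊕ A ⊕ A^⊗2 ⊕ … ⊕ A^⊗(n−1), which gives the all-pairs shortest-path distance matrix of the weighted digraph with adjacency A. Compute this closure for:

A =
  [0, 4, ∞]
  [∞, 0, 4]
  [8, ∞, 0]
Closure =
  [0, 4, 8]
  [12, 0, 4]
  [8, 12, 0]

This is the Floyd-Warshall all-pairs shortest-path computation. For each intermediate vertex k = 0, 1, …, 2, update dist[i][j] ← min(dist[i][j], dist[i][k] + dist[k][j]). The final matrix gives, for each (i, j), the minimum total weight of any directed path from i to j (possibly empty when i = j).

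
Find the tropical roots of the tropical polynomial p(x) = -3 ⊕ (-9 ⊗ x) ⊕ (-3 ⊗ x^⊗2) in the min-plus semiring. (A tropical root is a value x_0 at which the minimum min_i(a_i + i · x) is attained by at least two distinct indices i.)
Roots: {-6, 6}

Each tropical root is a break point of the lower envelope of the lines y = a_i + i · x (there are 3 lines, with slopes 0, 1, ..., 2). Only the lines that attain the minimum somewhere contribute to roots; other lines are dominated. Here the surviving (envelope) indices are i = 2, i = 1, i = 0.
Intersections between consecutive envelope lines give the roots: for adjacent envelope indices i < j the intersection is x = (a_i − a_j) / (j − i). Reading off the sorted break points: {-6, 6}.
Verification: at each break x_0, at least two indices attain the minimum of min_i(a_i + i · x_0).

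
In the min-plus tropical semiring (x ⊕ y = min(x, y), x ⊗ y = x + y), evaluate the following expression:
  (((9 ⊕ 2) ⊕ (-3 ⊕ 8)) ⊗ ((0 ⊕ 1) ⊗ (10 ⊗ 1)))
(((9 ⊕ 2) ⊕ (-3 ⊕ 8)) ⊗ ((0 ⊕ 1) ⊗ (10 ⊗ 1))) = 8

Expand innermost to outermost. Recall ⊕ takes the minimum of its arguments and ⊗ takes their sum. Working out the expression (((9 ⊕ 2) ⊕ (-3 ⊕ 8)) ⊗ ((0 ⊕ 1) ⊗ (10 ⊗ 1))) gives 8.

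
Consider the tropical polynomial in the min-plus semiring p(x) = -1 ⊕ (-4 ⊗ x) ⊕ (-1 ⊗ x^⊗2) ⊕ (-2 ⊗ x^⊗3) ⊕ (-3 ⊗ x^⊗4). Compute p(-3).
p(-3) = -15

A tropical monomial a ⊗ x^⊗i evaluates to a + i · x. Evaluating each term at x = -3:
  Term 0 contributes -1 + 0 · -3 = -1
  Term 1 contributes -4 + 1 · -3 = -7
  Term 2 contributes -1 + 2 · -3 = -7
  Term 3 contributes -2 + 3 · -3 = -11
  Term 4 contributes -3 + 4 · -3 = -15
p(-3) = ⊕ of these = min[-1, -7, -7, -11, -15] = -15.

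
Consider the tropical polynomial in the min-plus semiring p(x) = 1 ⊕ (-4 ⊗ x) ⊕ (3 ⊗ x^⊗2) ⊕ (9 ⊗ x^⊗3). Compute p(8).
p(8) = 1

A tropical monomial a ⊗ x^⊗i evaluates to a + i · x. Evaluating each term at x = 8:
  Term 0 contributes 1 + 0 · 8 = 1
  Term 1 contributes -4 + 1 · 8 = 4
  Term 2 contributes 3 + 2 · 8 = 19
  Term 3 contributes 9 + 3 · 8 = 33
p(8) = ⊕ of these = min[1, 4, 19, 33] = 1.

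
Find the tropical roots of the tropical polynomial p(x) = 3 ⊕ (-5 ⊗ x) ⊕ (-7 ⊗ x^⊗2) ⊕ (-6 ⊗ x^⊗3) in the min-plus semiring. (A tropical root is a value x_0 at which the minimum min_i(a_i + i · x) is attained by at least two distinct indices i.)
Roots: {-1, 2, 8}

Each tropical root is a break point of the lower envelope of the lines y = a_i + i · x (there are 4 lines, with slopes 0, 1, ..., 3). Only the lines that attain the minimum somewhere contribute to roots; other lines are dominated. Here the surviving (envelope) indices are i = 3, i = 2, i = 1, i = 0.
Intersections between consecutive envelope lines give the roots: for adjacent envelope indices i < j the intersection is x = (a_i − a_j) / (j − i). Reading off the sorted break points: {-1, 2, 8}.
Verification: at each break x_0, at least two indices attain the minimum of min_i(a_i + i · x_0).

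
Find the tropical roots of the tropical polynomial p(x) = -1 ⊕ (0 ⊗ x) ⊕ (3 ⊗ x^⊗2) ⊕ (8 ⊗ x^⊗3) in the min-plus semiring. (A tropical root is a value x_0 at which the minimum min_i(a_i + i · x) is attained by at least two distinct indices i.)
Roots: {-5, -3, -1}

Each tropical root is a break point of the lower envelope of the lines y = a_i + i · x (there are 4 lines, with slopes 0, 1, ..., 3). Only the lines that attain the minimum somewhere contribute to roots; other lines are dominated. Here the surviving (envelope) indices are i = 3, i = 2, i = 1, i = 0.
Intersections between consecutive envelope lines give the roots: for adjacent envelope indices i < j the intersection is x = (a_i − a_j) / (j − i). Reading off the sorted break points: {-5, -3, -1}.
Verification: at each break x_0, at least two indices attain the minimum of min_i(a_i + i · x_0).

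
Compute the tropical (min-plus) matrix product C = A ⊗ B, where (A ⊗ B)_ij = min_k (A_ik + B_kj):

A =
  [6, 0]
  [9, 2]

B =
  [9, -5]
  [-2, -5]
A ⊗ B =
  [-2, -5]
  [0, -3]

Apply the min-plus product entry-by-entry:
  C[0][0] = min over k of (A[0][0] + B[0][0] = 6 + 9 = 15, A[0][1] + B[1][0] = 0 + -2 = -2) = -2 (attained at k = 1)
  C[0][1] = min over k of (A[0][0] + B[0][1] = 6 + -5 = 1, A[0][1] + B[1][1] = 0 + -5 = -5) = -5 (attained at k = 1)
  C[1][0] = min over k of (A[1][0] + B[0][0] = 9 + 9 = 18, A[1][1] + B[1][0] = 2 + -2 = 0) = 0 (attained at k = 1)
  C[1][1] = min over k of (A[1][0] + B[0][1] = 9 + -5 = 4, A[1][1] + B[1][1] = 2 + -5 = -3) = -3 (attained at k = 1)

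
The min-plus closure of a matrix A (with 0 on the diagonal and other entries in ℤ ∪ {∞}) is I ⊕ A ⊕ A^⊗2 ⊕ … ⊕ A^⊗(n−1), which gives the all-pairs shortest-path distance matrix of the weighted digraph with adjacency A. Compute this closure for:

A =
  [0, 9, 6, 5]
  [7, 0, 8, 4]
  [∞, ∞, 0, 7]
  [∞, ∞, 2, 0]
Closure =
  [0, 9, 6, 5]
  [7, 0, 6, 4]
  [∞, ∞, 0, 7]
  [∞, ∞, 2, 0]

This is the Floyd-Warshall all-pairs shortest-path computation. For each intermediate vertex k = 0, 1, …, 3, update dist[i][j] ← min(dist[i][j], dist[i][k] + dist[k][j]). The final matrix gives, for each (i, j), the minimum total weight of any directed path from i to j (possibly empty when i = j).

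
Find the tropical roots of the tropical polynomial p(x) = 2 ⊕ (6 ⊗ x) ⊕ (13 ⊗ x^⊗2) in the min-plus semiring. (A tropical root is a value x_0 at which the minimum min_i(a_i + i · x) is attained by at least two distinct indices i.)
Roots: {-7, -4}

Each tropical root is a break point of the lower envelope of the lines y = a_i + i · x (there are 3 lines, with slopes 0, 1, ..., 2). Only the lines that attain the minimum somewhere contribute to roots; other lines are dominated. Here the surviving (envelope) indices are i = 2, i = 1, i = 0.
Intersections between consecutive envelope lines give the roots: for adjacent envelope indices i < j the intersection is x = (a_i − a_j) / (j − i). Reading off the sorted break points: {-7, -4}.
Verification: at each break x_0, at least two indices attain the minimum of min_i(a_i + i · x_0).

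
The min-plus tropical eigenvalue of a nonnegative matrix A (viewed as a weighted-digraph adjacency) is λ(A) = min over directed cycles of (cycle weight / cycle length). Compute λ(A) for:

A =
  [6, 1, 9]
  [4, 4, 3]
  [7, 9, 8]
λ(A) = 5/2

Enumerate directed cycles and compute their means (weight / length). Sample:
  cycle 0 → 0: weight = 6, length = 1, mean = 6/1 ≈ 6.000
  cycle 1 → 1: weight = 4, length = 1, mean = 4/1 ≈ 4.000
  cycle 2 → 2: weight = 8, length = 1, mean = 8/1 ≈ 8.000
  cycle 0 → 1 → 0: weight = 5, length = 2, mean = 5/2 ≈ 2.500
  cycle 0 → 2 → 0: weight = 16, length = 2, mean = 16/2 ≈ 8.000
  cycle 1 → 0 → 1: weight = 5, length = 2, mean = 5/2 ≈ 2.500
Minimum mean = 2.500, attained e.g. along the cycle 0 → 1 → 0 with weight 5 and length 2. So λ(A) = 5/2 = 5/2.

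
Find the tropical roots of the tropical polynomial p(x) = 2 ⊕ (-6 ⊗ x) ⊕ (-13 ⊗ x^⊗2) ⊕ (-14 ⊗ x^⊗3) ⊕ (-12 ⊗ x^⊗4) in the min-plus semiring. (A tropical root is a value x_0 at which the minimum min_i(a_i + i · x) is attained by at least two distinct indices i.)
Roots: {-2, 1, 7, 8}

Each tropical root is a break point of the lower envelope of the lines y = a_i + i · x (there are 5 lines, with slopes 0, 1, ..., 4). Only the lines that attain the minimum somewhere contribute to roots; other lines are dominated. Here the surviving (envelope) indices are i = 4, i = 3, i = 2, i = 1, i = 0.
Intersections between consecutive envelope lines give the roots: for adjacent envelope indices i < j the intersection is x = (a_i − a_j) / (j − i). Reading off the sorted break points: {-2, 1, 7, 8}.
Verification: at each break x_0, at least two indices attain the minimum of min_i(a_i + i · x_0).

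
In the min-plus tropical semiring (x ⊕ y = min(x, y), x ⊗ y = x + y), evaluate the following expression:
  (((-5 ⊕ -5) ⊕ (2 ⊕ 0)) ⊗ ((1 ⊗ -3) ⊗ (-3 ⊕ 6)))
(((-5 ⊕ -5) ⊕ (2 ⊕ 0)) ⊗ ((1 ⊗ -3) ⊗ (-3 ⊕ 6))) = -10

Expand innermost to outermost. Recall ⊕ takes the minimum of its arguments and ⊗ takes their sum. Working out the expression (((-5 ⊕ -5) ⊕ (2 ⊕ 0)) ⊗ ((1 ⊗ -3) ⊗ (-3 ⊕ 6))) gives -10.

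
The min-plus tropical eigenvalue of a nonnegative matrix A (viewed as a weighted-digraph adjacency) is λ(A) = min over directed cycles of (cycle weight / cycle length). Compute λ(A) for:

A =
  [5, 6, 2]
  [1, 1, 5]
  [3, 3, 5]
λ(A) = 1

Enumerate directed cycles and compute their means (weight / length). Sample:
  cycle 0 → 0: weight = 5, length = 1, mean = 5/1 ≈ 5.000
  cycle 1 → 1: weight = 1, length = 1, mean = 1/1 ≈ 1.000
  cycle 2 → 2: weight = 5, length = 1, mean = 5/1 ≈ 5.000
  cycle 0 → 1 → 0: weight = 7, length = 2, mean = 7/2 ≈ 3.500
  cycle 0 → 2 → 0: weight = 5, length = 2, mean = 5/2 ≈ 2.500
  cycle 1 → 0 → 1: weight = 7, length = 2, mean = 7/2 ≈ 3.500
Minimum mean = 1.000, attained e.g. along the cycle 1 → 1 with weight 1 and length 1. So λ(A) = 1/1 = 1.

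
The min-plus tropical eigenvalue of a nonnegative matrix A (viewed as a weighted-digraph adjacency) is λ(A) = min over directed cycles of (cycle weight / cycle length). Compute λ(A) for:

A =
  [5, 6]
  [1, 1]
λ(A) = 1

Enumerate directed cycles and compute their means (weight / length). Sample:
  cycle 0 → 0: weight = 5, length = 1, mean = 5/1 ≈ 5.000
  cycle 1 → 1: weight = 1, length = 1, mean = 1/1 ≈ 1.000
  cycle 0 → 1 → 0: weight = 7, length = 2, mean = 7/2 ≈ 3.500
  cycle 1 → 0 → 1: weight = 7, length = 2, mean = 7/2 ≈ 3.500
Minimum mean = 1.000, attained e.g. along the cycle 1 → 1 with weight 1 and length 1. So λ(A) = 1/1 = 1.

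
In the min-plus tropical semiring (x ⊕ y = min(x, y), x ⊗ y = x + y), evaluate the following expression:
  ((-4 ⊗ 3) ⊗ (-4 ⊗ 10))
((-4 ⊗ 3) ⊗ (-4 ⊗ 10)) = 5

Expand innermost to outermost. Recall ⊕ takes the minimum of its arguments and ⊗ takes their sum. Working out the expression ((-4 ⊗ 3) ⊗ (-4 ⊗ 10)) gives 5.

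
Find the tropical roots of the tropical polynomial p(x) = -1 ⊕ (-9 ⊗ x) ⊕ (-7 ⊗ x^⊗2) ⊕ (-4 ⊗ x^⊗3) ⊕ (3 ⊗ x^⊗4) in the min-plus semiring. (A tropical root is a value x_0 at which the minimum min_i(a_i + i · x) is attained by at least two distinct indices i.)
Roots: {-7, -3, -2, 8}

Each tropical root is a break point of the lower envelope of the lines y = a_i + i · x (there are 5 lines, with slopes 0, 1, ..., 4). Only the lines that attain the minimum somewhere contribute to roots; other lines are dominated. Here the surviving (envelope) indices are i = 4, i = 3, i = 2, i = 1, i = 0.
Intersections between consecutive envelope lines give the roots: for adjacent envelope indices i < j the intersection is x = (a_i − a_j) / (j − i). Reading off the sorted break points: {-7, -3, -2, 8}.
Verification: at each break x_0, at least two indices attain the minimum of min_i(a_i + i · x_0).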